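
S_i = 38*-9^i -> [38, -342, 3078, -27702, 249318]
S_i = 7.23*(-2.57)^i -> [7.23, -18.58, 47.75, -122.73, 315.41]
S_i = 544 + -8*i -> [544, 536, 528, 520, 512]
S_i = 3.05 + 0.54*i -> [3.05, 3.59, 4.13, 4.67, 5.21]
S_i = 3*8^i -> [3, 24, 192, 1536, 12288]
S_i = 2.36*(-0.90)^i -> [2.36, -2.12, 1.91, -1.72, 1.55]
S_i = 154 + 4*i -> [154, 158, 162, 166, 170]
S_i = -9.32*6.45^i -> [-9.32, -60.11, -387.74, -2500.89, -16130.76]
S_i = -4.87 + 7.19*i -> [-4.87, 2.32, 9.51, 16.7, 23.89]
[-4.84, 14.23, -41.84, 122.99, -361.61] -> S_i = -4.84*(-2.94)^i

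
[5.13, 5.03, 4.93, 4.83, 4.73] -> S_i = 5.13*0.98^i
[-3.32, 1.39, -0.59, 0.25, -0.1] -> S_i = -3.32*(-0.42)^i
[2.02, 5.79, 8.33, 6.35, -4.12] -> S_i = Random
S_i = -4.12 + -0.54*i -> [-4.12, -4.66, -5.2, -5.74, -6.28]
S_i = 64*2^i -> [64, 128, 256, 512, 1024]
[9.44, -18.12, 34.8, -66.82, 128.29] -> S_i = 9.44*(-1.92)^i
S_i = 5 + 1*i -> [5, 6, 7, 8, 9]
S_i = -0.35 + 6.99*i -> [-0.35, 6.64, 13.63, 20.62, 27.61]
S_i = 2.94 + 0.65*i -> [2.94, 3.59, 4.24, 4.89, 5.54]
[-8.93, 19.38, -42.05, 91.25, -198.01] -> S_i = -8.93*(-2.17)^i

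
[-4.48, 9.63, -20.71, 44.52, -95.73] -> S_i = -4.48*(-2.15)^i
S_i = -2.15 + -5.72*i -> [-2.15, -7.87, -13.59, -19.31, -25.03]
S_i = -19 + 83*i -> [-19, 64, 147, 230, 313]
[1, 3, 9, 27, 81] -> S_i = 1*3^i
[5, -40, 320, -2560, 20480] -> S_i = 5*-8^i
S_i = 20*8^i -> [20, 160, 1280, 10240, 81920]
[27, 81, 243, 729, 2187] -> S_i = 27*3^i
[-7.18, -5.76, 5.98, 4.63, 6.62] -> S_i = Random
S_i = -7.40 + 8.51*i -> [-7.4, 1.11, 9.62, 18.13, 26.64]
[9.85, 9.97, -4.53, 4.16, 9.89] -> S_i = Random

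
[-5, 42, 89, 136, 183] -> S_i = -5 + 47*i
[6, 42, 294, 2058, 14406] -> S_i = 6*7^i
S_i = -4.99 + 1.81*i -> [-4.99, -3.18, -1.37, 0.44, 2.25]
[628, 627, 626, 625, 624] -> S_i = 628 + -1*i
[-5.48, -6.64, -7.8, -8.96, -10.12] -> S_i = -5.48 + -1.16*i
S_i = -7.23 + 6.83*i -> [-7.23, -0.4, 6.43, 13.26, 20.09]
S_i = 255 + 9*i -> [255, 264, 273, 282, 291]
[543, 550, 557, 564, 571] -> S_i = 543 + 7*i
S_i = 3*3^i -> [3, 9, 27, 81, 243]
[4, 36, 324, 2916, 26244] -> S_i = 4*9^i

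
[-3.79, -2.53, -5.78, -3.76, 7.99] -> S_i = Random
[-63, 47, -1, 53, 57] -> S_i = Random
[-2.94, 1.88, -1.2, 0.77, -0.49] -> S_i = -2.94*(-0.64)^i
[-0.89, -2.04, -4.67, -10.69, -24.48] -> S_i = -0.89*2.29^i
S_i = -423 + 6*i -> [-423, -417, -411, -405, -399]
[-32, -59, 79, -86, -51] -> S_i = Random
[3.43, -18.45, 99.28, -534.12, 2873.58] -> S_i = 3.43*(-5.38)^i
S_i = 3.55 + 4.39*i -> [3.55, 7.94, 12.33, 16.72, 21.11]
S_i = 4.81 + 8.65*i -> [4.81, 13.46, 22.11, 30.76, 39.41]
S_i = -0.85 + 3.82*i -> [-0.85, 2.97, 6.79, 10.61, 14.43]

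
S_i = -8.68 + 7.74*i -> [-8.68, -0.94, 6.8, 14.54, 22.28]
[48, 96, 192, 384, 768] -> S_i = 48*2^i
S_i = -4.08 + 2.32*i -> [-4.08, -1.76, 0.56, 2.88, 5.2]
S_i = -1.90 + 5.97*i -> [-1.9, 4.07, 10.04, 16.01, 21.98]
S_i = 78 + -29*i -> [78, 49, 20, -9, -38]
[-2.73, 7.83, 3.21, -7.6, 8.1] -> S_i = Random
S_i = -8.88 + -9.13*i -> [-8.88, -18.01, -27.14, -36.27, -45.4]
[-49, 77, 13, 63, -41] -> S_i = Random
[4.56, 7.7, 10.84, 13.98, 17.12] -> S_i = 4.56 + 3.14*i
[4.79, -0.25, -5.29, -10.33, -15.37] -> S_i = 4.79 + -5.04*i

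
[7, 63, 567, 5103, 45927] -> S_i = 7*9^i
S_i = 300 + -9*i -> [300, 291, 282, 273, 264]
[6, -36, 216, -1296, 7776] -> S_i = 6*-6^i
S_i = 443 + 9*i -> [443, 452, 461, 470, 479]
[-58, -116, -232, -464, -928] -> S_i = -58*2^i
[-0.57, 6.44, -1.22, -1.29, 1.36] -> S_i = Random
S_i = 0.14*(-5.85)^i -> [0.14, -0.82, 4.79, -28.03, 163.97]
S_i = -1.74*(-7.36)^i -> [-1.74, 12.81, -94.26, 693.72, -5105.76]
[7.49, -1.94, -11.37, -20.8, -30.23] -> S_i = 7.49 + -9.43*i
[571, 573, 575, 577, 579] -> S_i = 571 + 2*i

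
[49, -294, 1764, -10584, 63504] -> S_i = 49*-6^i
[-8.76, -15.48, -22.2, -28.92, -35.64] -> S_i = -8.76 + -6.72*i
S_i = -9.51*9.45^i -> [-9.51, -89.87, -849.27, -8025.57, -75841.65]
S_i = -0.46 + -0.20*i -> [-0.46, -0.66, -0.86, -1.06, -1.26]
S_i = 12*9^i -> [12, 108, 972, 8748, 78732]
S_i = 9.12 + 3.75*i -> [9.12, 12.87, 16.62, 20.37, 24.12]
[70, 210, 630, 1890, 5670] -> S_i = 70*3^i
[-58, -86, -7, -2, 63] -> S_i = Random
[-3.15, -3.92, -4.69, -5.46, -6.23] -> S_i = -3.15 + -0.77*i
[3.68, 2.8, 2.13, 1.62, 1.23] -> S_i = 3.68*0.76^i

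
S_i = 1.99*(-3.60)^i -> [1.99, -7.16, 25.79, -92.85, 334.24]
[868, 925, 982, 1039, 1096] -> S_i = 868 + 57*i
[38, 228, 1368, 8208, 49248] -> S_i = 38*6^i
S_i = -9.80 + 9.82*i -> [-9.8, 0.02, 9.84, 19.66, 29.48]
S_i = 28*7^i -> [28, 196, 1372, 9604, 67228]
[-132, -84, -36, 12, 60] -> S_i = -132 + 48*i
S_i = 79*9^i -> [79, 711, 6399, 57591, 518319]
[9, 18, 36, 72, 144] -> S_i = 9*2^i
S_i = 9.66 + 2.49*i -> [9.66, 12.15, 14.64, 17.13, 19.62]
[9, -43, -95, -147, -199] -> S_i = 9 + -52*i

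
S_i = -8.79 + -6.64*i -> [-8.79, -15.43, -22.07, -28.71, -35.35]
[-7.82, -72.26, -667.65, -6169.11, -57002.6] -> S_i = -7.82*9.24^i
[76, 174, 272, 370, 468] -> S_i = 76 + 98*i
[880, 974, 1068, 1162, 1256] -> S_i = 880 + 94*i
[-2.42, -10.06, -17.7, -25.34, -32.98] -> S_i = -2.42 + -7.64*i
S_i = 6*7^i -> [6, 42, 294, 2058, 14406]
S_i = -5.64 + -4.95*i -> [-5.64, -10.59, -15.54, -20.49, -25.44]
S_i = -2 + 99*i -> [-2, 97, 196, 295, 394]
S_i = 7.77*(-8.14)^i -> [7.77, -63.25, 514.84, -4190.77, 34112.9]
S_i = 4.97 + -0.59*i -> [4.97, 4.38, 3.79, 3.2, 2.61]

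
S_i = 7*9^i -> [7, 63, 567, 5103, 45927]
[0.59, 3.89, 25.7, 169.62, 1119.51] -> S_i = 0.59*6.60^i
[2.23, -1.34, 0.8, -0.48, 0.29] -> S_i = 2.23*(-0.60)^i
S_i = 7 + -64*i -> [7, -57, -121, -185, -249]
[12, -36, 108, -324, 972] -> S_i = 12*-3^i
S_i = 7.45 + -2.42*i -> [7.45, 5.03, 2.61, 0.19, -2.23]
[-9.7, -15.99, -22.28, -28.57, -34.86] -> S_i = -9.70 + -6.29*i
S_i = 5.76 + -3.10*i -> [5.76, 2.66, -0.44, -3.54, -6.64]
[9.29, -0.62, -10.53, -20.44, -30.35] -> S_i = 9.29 + -9.91*i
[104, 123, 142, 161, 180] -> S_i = 104 + 19*i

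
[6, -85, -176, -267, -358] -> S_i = 6 + -91*i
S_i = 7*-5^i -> [7, -35, 175, -875, 4375]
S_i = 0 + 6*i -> [0, 6, 12, 18, 24]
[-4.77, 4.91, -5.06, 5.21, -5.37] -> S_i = -4.77*(-1.03)^i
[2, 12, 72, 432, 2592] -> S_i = 2*6^i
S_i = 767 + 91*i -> [767, 858, 949, 1040, 1131]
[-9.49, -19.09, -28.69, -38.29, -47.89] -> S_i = -9.49 + -9.60*i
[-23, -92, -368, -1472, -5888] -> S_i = -23*4^i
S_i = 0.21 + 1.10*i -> [0.21, 1.31, 2.41, 3.51, 4.61]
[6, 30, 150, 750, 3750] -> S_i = 6*5^i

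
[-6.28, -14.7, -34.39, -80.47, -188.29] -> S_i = -6.28*2.34^i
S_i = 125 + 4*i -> [125, 129, 133, 137, 141]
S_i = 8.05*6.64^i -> [8.05, 53.45, 354.92, 2356.68, 15648.34]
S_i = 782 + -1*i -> [782, 781, 780, 779, 778]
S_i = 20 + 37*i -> [20, 57, 94, 131, 168]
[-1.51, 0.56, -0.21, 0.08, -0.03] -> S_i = -1.51*(-0.37)^i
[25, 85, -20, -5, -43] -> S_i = Random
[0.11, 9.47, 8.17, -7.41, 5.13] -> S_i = Random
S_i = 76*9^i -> [76, 684, 6156, 55404, 498636]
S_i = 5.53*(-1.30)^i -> [5.53, -7.19, 9.35, -12.15, 15.79]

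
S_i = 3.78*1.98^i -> [3.78, 7.48, 14.82, 29.34, 58.1]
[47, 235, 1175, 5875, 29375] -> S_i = 47*5^i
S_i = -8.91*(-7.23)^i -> [-8.91, 64.42, -465.75, 3367.38, -24346.18]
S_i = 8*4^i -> [8, 32, 128, 512, 2048]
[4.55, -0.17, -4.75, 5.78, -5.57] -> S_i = Random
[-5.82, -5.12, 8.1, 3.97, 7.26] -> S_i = Random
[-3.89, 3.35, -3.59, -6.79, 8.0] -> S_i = Random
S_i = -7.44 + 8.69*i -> [-7.44, 1.25, 9.94, 18.63, 27.32]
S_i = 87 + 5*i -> [87, 92, 97, 102, 107]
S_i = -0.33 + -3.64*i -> [-0.33, -3.97, -7.61, -11.25, -14.89]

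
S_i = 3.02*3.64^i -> [3.02, 10.99, 40.01, 145.65, 530.17]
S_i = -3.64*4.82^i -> [-3.64, -17.54, -84.57, -407.61, -1964.67]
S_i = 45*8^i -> [45, 360, 2880, 23040, 184320]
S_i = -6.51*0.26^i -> [-6.51, -1.69, -0.44, -0.11, -0.03]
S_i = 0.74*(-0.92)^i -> [0.74, -0.68, 0.63, -0.58, 0.53]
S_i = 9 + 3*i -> [9, 12, 15, 18, 21]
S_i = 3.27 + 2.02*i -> [3.27, 5.29, 7.31, 9.33, 11.35]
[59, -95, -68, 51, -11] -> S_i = Random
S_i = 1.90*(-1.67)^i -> [1.9, -3.17, 5.3, -8.85, 14.78]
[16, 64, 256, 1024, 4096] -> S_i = 16*4^i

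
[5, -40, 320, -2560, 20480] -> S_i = 5*-8^i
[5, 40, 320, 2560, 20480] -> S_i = 5*8^i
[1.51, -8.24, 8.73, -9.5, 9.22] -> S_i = Random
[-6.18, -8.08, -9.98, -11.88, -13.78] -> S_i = -6.18 + -1.90*i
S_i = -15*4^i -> [-15, -60, -240, -960, -3840]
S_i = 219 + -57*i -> [219, 162, 105, 48, -9]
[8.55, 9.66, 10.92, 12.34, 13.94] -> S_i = 8.55*1.13^i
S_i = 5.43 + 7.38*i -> [5.43, 12.81, 20.19, 27.57, 34.95]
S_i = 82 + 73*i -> [82, 155, 228, 301, 374]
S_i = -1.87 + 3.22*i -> [-1.87, 1.35, 4.57, 7.79, 11.01]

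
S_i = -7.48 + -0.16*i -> [-7.48, -7.64, -7.8, -7.96, -8.12]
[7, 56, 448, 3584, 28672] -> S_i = 7*8^i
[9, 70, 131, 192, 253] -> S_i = 9 + 61*i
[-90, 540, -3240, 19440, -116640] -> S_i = -90*-6^i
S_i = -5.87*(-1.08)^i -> [-5.87, 6.34, -6.85, 7.39, -7.99]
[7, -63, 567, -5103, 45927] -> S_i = 7*-9^i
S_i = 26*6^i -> [26, 156, 936, 5616, 33696]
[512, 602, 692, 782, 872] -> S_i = 512 + 90*i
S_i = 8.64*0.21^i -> [8.64, 1.81, 0.38, 0.08, 0.02]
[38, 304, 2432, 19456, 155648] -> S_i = 38*8^i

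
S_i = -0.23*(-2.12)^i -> [-0.23, 0.49, -1.03, 2.19, -4.65]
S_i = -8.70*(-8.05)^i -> [-8.7, 70.04, -563.78, 4538.44, -36534.47]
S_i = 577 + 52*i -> [577, 629, 681, 733, 785]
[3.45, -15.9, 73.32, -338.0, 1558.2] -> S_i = 3.45*(-4.61)^i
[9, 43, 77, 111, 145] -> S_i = 9 + 34*i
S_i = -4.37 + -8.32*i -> [-4.37, -12.69, -21.01, -29.33, -37.65]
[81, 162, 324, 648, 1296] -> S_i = 81*2^i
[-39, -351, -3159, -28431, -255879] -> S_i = -39*9^i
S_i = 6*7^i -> [6, 42, 294, 2058, 14406]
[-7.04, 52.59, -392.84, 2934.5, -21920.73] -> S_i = -7.04*(-7.47)^i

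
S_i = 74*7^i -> [74, 518, 3626, 25382, 177674]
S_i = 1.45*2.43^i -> [1.45, 3.52, 8.56, 20.81, 50.56]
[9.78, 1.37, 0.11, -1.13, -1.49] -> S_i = Random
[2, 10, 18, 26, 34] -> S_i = 2 + 8*i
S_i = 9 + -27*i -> [9, -18, -45, -72, -99]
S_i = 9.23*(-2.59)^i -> [9.23, -23.91, 61.92, -160.36, 415.34]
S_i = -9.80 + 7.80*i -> [-9.8, -2.0, 5.8, 13.6, 21.4]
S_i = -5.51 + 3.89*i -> [-5.51, -1.62, 2.27, 6.16, 10.05]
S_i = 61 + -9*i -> [61, 52, 43, 34, 25]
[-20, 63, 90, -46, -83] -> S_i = Random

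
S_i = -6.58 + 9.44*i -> [-6.58, 2.86, 12.3, 21.74, 31.18]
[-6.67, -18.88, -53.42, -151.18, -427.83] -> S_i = -6.67*2.83^i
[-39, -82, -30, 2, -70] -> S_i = Random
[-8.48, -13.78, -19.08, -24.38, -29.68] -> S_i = -8.48 + -5.30*i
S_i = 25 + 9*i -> [25, 34, 43, 52, 61]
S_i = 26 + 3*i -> [26, 29, 32, 35, 38]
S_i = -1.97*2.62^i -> [-1.97, -5.16, -13.52, -35.43, -92.83]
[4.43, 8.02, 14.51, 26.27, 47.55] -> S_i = 4.43*1.81^i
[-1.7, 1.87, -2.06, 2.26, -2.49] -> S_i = -1.70*(-1.10)^i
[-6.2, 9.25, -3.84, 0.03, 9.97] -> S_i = Random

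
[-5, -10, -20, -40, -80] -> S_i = -5*2^i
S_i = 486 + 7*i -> [486, 493, 500, 507, 514]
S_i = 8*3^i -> [8, 24, 72, 216, 648]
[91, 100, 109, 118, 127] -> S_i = 91 + 9*i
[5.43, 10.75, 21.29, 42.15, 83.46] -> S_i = 5.43*1.98^i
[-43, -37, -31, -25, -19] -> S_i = -43 + 6*i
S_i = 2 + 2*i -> [2, 4, 6, 8, 10]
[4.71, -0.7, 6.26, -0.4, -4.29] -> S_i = Random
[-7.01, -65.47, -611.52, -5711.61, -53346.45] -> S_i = -7.01*9.34^i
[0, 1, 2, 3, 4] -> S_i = 0 + 1*i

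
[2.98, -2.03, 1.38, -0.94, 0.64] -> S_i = 2.98*(-0.68)^i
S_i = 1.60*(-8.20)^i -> [1.6, -13.12, 107.58, -882.19, 7233.95]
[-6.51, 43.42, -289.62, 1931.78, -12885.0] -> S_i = -6.51*(-6.67)^i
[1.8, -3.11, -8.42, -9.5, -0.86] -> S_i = Random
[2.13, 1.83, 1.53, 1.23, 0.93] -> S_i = 2.13 + -0.30*i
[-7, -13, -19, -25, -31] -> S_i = -7 + -6*i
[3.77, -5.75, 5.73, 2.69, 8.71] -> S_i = Random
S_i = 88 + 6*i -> [88, 94, 100, 106, 112]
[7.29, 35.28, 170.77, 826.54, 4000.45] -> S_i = 7.29*4.84^i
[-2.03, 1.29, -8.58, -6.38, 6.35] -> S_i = Random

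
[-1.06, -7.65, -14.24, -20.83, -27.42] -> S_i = -1.06 + -6.59*i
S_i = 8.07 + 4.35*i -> [8.07, 12.42, 16.77, 21.12, 25.47]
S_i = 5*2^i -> [5, 10, 20, 40, 80]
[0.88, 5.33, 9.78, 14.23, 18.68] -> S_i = 0.88 + 4.45*i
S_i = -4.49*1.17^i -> [-4.49, -5.25, -6.15, -7.19, -8.41]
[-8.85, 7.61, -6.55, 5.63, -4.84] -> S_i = -8.85*(-0.86)^i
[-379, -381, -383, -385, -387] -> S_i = -379 + -2*i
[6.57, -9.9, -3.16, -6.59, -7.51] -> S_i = Random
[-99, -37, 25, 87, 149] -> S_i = -99 + 62*i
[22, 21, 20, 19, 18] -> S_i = 22 + -1*i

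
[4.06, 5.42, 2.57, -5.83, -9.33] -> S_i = Random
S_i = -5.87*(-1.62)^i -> [-5.87, 9.51, -15.41, 24.96, -40.43]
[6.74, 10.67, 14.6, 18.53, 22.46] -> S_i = 6.74 + 3.93*i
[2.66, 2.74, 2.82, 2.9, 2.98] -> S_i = 2.66 + 0.08*i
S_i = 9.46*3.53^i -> [9.46, 33.39, 117.88, 416.12, 1468.89]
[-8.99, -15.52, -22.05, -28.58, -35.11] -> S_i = -8.99 + -6.53*i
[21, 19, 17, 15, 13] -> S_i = 21 + -2*i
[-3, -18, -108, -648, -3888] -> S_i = -3*6^i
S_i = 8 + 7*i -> [8, 15, 22, 29, 36]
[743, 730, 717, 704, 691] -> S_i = 743 + -13*i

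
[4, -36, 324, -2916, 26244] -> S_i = 4*-9^i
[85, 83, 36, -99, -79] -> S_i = Random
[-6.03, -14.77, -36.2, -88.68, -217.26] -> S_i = -6.03*2.45^i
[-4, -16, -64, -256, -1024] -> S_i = -4*4^i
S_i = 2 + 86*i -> [2, 88, 174, 260, 346]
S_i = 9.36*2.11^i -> [9.36, 19.75, 41.67, 87.93, 185.53]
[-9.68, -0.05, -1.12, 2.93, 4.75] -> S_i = Random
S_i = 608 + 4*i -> [608, 612, 616, 620, 624]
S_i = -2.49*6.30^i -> [-2.49, -15.69, -98.83, -622.62, -3922.49]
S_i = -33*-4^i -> [-33, 132, -528, 2112, -8448]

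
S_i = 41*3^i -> [41, 123, 369, 1107, 3321]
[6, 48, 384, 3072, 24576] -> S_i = 6*8^i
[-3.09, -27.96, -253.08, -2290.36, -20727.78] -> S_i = -3.09*9.05^i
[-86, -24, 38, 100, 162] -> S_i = -86 + 62*i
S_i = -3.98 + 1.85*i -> [-3.98, -2.13, -0.28, 1.57, 3.42]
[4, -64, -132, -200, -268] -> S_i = 4 + -68*i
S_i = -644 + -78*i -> [-644, -722, -800, -878, -956]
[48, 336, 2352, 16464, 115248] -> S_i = 48*7^i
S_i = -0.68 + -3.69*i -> [-0.68, -4.37, -8.06, -11.75, -15.44]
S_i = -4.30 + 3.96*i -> [-4.3, -0.34, 3.62, 7.58, 11.54]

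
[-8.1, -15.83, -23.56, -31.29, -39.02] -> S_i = -8.10 + -7.73*i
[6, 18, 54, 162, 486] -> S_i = 6*3^i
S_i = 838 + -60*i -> [838, 778, 718, 658, 598]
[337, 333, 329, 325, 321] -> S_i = 337 + -4*i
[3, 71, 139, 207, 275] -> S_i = 3 + 68*i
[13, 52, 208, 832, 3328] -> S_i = 13*4^i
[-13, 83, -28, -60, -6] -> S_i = Random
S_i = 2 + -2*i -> [2, 0, -2, -4, -6]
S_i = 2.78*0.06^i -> [2.78, 0.17, 0.01, 0.0, 0.0]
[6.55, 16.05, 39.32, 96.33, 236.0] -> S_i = 6.55*2.45^i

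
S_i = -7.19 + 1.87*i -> [-7.19, -5.32, -3.45, -1.58, 0.29]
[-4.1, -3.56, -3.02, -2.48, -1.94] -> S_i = -4.10 + 0.54*i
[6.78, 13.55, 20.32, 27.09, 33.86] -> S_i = 6.78 + 6.77*i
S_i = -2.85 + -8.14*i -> [-2.85, -10.99, -19.13, -27.27, -35.41]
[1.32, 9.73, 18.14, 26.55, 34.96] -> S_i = 1.32 + 8.41*i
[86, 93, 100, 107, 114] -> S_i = 86 + 7*i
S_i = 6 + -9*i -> [6, -3, -12, -21, -30]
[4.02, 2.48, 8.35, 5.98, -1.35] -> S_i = Random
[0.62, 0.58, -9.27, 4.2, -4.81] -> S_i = Random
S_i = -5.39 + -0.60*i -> [-5.39, -5.99, -6.59, -7.19, -7.79]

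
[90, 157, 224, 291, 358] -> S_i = 90 + 67*i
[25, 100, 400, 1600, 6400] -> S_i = 25*4^i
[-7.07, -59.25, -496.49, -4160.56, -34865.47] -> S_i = -7.07*8.38^i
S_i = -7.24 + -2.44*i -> [-7.24, -9.68, -12.12, -14.56, -17.0]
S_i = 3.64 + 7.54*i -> [3.64, 11.18, 18.72, 26.26, 33.8]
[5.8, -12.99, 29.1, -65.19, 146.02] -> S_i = 5.80*(-2.24)^i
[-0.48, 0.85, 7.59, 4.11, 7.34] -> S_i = Random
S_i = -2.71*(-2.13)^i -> [-2.71, 5.77, -12.29, 26.19, -55.78]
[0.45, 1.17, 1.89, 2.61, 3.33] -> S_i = 0.45 + 0.72*i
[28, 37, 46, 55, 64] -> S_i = 28 + 9*i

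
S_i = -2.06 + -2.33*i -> [-2.06, -4.39, -6.72, -9.05, -11.38]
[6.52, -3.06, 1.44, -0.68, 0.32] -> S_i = 6.52*(-0.47)^i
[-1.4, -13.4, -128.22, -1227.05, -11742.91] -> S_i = -1.40*9.57^i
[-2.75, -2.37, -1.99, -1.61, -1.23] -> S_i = -2.75 + 0.38*i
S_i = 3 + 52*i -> [3, 55, 107, 159, 211]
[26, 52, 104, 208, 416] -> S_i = 26*2^i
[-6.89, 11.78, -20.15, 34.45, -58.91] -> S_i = -6.89*(-1.71)^i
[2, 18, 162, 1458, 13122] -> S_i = 2*9^i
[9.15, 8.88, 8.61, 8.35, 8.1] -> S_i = 9.15*0.97^i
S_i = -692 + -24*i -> [-692, -716, -740, -764, -788]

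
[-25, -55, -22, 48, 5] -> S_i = Random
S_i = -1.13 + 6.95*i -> [-1.13, 5.82, 12.77, 19.72, 26.67]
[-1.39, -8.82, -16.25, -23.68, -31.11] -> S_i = -1.39 + -7.43*i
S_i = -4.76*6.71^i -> [-4.76, -31.94, -214.31, -1438.05, -9649.33]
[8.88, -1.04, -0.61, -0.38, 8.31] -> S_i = Random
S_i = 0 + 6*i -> [0, 6, 12, 18, 24]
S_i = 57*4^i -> [57, 228, 912, 3648, 14592]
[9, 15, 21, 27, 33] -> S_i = 9 + 6*i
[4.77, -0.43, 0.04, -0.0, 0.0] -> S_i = 4.77*(-0.09)^i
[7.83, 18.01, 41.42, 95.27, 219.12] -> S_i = 7.83*2.30^i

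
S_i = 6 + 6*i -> [6, 12, 18, 24, 30]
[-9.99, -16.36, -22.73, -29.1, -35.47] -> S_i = -9.99 + -6.37*i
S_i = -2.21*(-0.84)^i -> [-2.21, 1.86, -1.56, 1.31, -1.1]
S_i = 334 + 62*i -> [334, 396, 458, 520, 582]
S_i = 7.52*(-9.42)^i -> [7.52, -70.84, 667.3, -6285.94, 59213.6]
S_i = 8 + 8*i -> [8, 16, 24, 32, 40]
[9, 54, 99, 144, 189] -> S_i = 9 + 45*i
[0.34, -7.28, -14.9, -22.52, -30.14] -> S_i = 0.34 + -7.62*i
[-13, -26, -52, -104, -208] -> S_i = -13*2^i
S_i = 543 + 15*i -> [543, 558, 573, 588, 603]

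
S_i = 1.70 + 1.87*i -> [1.7, 3.57, 5.44, 7.31, 9.18]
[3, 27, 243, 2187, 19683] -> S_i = 3*9^i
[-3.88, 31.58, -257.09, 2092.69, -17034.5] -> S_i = -3.88*(-8.14)^i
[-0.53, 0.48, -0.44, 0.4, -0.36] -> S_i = -0.53*(-0.91)^i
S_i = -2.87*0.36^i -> [-2.87, -1.03, -0.37, -0.13, -0.05]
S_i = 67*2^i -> [67, 134, 268, 536, 1072]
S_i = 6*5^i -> [6, 30, 150, 750, 3750]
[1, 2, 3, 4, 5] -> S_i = 1 + 1*i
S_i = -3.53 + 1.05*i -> [-3.53, -2.48, -1.43, -0.38, 0.67]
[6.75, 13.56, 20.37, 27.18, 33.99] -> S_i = 6.75 + 6.81*i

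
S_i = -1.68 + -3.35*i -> [-1.68, -5.03, -8.38, -11.73, -15.08]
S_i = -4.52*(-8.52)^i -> [-4.52, 38.51, -328.11, 2795.49, -23817.54]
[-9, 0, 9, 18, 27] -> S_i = -9 + 9*i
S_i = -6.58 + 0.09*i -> [-6.58, -6.49, -6.4, -6.31, -6.22]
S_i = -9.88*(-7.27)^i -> [-9.88, 71.83, -522.19, 3796.3, -27599.08]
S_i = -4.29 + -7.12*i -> [-4.29, -11.41, -18.53, -25.65, -32.77]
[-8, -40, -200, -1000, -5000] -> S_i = -8*5^i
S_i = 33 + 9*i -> [33, 42, 51, 60, 69]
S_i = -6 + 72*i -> [-6, 66, 138, 210, 282]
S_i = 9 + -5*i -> [9, 4, -1, -6, -11]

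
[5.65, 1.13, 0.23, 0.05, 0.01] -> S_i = 5.65*0.20^i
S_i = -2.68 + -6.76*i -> [-2.68, -9.44, -16.2, -22.96, -29.72]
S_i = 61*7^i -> [61, 427, 2989, 20923, 146461]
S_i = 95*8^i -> [95, 760, 6080, 48640, 389120]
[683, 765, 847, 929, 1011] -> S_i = 683 + 82*i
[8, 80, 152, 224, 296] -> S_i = 8 + 72*i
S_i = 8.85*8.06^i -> [8.85, 71.33, 574.93, 4633.92, 37349.38]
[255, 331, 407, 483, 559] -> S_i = 255 + 76*i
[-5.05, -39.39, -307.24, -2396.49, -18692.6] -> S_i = -5.05*7.80^i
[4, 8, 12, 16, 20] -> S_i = 4 + 4*i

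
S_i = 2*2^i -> [2, 4, 8, 16, 32]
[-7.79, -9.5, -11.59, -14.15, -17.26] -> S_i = -7.79*1.22^i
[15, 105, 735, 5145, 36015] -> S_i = 15*7^i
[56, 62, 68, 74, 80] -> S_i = 56 + 6*i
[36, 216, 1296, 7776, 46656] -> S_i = 36*6^i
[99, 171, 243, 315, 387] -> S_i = 99 + 72*i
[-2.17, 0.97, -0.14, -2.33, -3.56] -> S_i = Random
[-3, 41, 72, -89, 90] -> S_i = Random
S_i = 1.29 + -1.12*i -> [1.29, 0.17, -0.95, -2.07, -3.19]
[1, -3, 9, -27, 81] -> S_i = 1*-3^i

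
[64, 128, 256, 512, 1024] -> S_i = 64*2^i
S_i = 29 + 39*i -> [29, 68, 107, 146, 185]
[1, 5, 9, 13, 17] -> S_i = 1 + 4*i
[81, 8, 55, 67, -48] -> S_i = Random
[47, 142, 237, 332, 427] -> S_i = 47 + 95*i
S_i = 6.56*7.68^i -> [6.56, 50.38, 386.92, 2971.58, 22821.74]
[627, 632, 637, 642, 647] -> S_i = 627 + 5*i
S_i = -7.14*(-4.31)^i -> [-7.14, 30.77, -132.63, 571.65, -2463.81]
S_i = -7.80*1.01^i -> [-7.8, -7.88, -7.96, -8.04, -8.12]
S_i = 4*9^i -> [4, 36, 324, 2916, 26244]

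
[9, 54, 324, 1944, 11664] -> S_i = 9*6^i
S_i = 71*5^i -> [71, 355, 1775, 8875, 44375]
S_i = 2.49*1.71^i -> [2.49, 4.26, 7.28, 12.45, 21.29]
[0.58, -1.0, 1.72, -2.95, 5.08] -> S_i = 0.58*(-1.72)^i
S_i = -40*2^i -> [-40, -80, -160, -320, -640]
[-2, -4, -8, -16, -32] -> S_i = -2*2^i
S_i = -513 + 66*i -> [-513, -447, -381, -315, -249]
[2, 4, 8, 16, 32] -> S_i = 2*2^i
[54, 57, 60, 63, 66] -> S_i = 54 + 3*i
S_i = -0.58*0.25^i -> [-0.58, -0.14, -0.04, -0.01, -0.0]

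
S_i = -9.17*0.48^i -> [-9.17, -4.4, -2.11, -1.01, -0.49]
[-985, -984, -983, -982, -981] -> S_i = -985 + 1*i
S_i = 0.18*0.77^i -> [0.18, 0.14, 0.11, 0.08, 0.06]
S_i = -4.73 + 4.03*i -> [-4.73, -0.7, 3.33, 7.36, 11.39]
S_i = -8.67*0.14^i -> [-8.67, -1.21, -0.17, -0.02, -0.0]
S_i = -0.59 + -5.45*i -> [-0.59, -6.04, -11.49, -16.94, -22.39]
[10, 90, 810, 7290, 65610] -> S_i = 10*9^i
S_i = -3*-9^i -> [-3, 27, -243, 2187, -19683]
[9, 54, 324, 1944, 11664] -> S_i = 9*6^i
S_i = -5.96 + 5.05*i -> [-5.96, -0.91, 4.14, 9.19, 14.24]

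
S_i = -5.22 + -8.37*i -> [-5.22, -13.59, -21.96, -30.33, -38.7]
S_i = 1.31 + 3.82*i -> [1.31, 5.13, 8.95, 12.77, 16.59]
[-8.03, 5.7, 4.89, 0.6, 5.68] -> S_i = Random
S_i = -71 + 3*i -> [-71, -68, -65, -62, -59]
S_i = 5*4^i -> [5, 20, 80, 320, 1280]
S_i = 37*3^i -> [37, 111, 333, 999, 2997]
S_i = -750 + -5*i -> [-750, -755, -760, -765, -770]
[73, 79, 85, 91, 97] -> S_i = 73 + 6*i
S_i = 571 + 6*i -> [571, 577, 583, 589, 595]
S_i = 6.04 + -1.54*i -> [6.04, 4.5, 2.96, 1.42, -0.12]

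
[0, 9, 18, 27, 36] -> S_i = 0 + 9*i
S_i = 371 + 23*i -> [371, 394, 417, 440, 463]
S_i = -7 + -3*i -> [-7, -10, -13, -16, -19]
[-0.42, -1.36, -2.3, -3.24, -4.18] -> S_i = -0.42 + -0.94*i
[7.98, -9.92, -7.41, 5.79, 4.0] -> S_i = Random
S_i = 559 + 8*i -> [559, 567, 575, 583, 591]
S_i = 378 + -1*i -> [378, 377, 376, 375, 374]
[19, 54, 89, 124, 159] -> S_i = 19 + 35*i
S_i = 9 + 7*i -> [9, 16, 23, 30, 37]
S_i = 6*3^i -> [6, 18, 54, 162, 486]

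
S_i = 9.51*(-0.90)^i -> [9.51, -8.56, 7.7, -6.93, 6.24]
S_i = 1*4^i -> [1, 4, 16, 64, 256]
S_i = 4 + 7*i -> [4, 11, 18, 25, 32]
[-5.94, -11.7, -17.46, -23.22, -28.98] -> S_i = -5.94 + -5.76*i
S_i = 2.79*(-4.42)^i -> [2.79, -12.33, 54.51, -240.92, 1064.86]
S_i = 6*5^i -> [6, 30, 150, 750, 3750]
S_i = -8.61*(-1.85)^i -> [-8.61, 15.93, -29.47, 54.52, -100.85]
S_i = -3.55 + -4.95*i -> [-3.55, -8.5, -13.45, -18.4, -23.35]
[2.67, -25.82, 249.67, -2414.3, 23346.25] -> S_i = 2.67*(-9.67)^i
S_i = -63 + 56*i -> [-63, -7, 49, 105, 161]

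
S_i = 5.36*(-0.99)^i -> [5.36, -5.31, 5.25, -5.2, 5.15]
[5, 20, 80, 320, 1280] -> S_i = 5*4^i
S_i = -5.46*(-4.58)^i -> [-5.46, 25.01, -114.53, 524.55, -2402.45]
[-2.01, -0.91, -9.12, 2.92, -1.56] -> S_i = Random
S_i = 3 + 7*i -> [3, 10, 17, 24, 31]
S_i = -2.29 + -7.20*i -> [-2.29, -9.49, -16.69, -23.89, -31.09]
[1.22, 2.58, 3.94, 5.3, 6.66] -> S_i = 1.22 + 1.36*i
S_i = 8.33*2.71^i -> [8.33, 22.57, 61.18, 165.79, 449.29]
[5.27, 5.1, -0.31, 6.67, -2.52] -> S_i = Random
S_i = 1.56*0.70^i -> [1.56, 1.09, 0.76, 0.54, 0.37]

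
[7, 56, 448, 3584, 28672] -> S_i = 7*8^i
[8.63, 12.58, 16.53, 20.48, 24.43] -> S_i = 8.63 + 3.95*i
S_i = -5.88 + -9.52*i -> [-5.88, -15.4, -24.92, -34.44, -43.96]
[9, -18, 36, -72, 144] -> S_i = 9*-2^i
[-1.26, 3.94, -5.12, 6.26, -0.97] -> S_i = Random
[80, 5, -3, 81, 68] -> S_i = Random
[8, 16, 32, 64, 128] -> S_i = 8*2^i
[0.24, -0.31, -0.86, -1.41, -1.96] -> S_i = 0.24 + -0.55*i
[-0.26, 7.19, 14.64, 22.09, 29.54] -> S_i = -0.26 + 7.45*i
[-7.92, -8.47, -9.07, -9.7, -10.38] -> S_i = -7.92*1.07^i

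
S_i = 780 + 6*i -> [780, 786, 792, 798, 804]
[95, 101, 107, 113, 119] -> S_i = 95 + 6*i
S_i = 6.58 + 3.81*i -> [6.58, 10.39, 14.2, 18.01, 21.82]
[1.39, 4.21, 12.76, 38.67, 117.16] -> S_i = 1.39*3.03^i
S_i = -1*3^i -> [-1, -3, -9, -27, -81]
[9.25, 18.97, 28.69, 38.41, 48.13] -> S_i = 9.25 + 9.72*i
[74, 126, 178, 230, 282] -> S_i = 74 + 52*i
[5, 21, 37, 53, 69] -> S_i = 5 + 16*i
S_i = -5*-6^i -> [-5, 30, -180, 1080, -6480]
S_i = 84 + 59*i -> [84, 143, 202, 261, 320]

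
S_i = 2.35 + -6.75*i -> [2.35, -4.4, -11.15, -17.9, -24.65]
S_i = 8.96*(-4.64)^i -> [8.96, -41.57, 192.91, -895.08, 4153.17]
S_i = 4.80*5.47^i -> [4.8, 26.26, 143.62, 785.6, 4297.25]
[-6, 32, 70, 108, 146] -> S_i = -6 + 38*i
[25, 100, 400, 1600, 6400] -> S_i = 25*4^i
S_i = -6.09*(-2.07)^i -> [-6.09, 12.61, -26.1, 54.02, -111.81]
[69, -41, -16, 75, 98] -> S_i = Random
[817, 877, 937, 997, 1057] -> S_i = 817 + 60*i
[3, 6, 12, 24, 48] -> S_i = 3*2^i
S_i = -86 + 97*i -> [-86, 11, 108, 205, 302]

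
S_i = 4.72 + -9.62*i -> [4.72, -4.9, -14.52, -24.14, -33.76]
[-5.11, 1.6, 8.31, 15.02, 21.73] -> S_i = -5.11 + 6.71*i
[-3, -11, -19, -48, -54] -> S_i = Random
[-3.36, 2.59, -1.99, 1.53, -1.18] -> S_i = -3.36*(-0.77)^i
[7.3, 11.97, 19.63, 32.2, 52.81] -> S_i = 7.30*1.64^i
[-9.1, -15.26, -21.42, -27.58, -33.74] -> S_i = -9.10 + -6.16*i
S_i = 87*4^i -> [87, 348, 1392, 5568, 22272]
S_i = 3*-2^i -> [3, -6, 12, -24, 48]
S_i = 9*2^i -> [9, 18, 36, 72, 144]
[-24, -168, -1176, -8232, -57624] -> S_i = -24*7^i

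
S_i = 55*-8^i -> [55, -440, 3520, -28160, 225280]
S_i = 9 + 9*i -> [9, 18, 27, 36, 45]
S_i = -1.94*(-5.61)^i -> [-1.94, 10.88, -61.06, 342.52, -1921.56]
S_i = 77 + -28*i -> [77, 49, 21, -7, -35]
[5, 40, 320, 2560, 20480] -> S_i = 5*8^i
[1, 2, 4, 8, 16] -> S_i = 1*2^i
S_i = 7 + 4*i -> [7, 11, 15, 19, 23]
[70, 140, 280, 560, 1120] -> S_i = 70*2^i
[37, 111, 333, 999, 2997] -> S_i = 37*3^i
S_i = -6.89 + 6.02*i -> [-6.89, -0.87, 5.15, 11.17, 17.19]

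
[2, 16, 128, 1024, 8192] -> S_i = 2*8^i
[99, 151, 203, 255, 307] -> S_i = 99 + 52*i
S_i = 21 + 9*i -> [21, 30, 39, 48, 57]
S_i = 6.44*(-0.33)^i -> [6.44, -2.13, 0.7, -0.23, 0.08]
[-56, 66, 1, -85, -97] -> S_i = Random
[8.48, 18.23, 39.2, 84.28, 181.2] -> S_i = 8.48*2.15^i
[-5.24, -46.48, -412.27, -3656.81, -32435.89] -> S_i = -5.24*8.87^i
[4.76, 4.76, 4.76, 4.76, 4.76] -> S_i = 4.76*1.00^i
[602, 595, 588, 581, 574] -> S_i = 602 + -7*i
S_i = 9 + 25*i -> [9, 34, 59, 84, 109]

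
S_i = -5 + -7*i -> [-5, -12, -19, -26, -33]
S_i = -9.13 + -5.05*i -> [-9.13, -14.18, -19.23, -24.28, -29.33]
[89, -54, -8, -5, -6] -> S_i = Random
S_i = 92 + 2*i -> [92, 94, 96, 98, 100]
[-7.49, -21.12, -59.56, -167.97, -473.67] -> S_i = -7.49*2.82^i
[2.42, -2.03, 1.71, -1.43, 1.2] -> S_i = 2.42*(-0.84)^i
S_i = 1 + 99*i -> [1, 100, 199, 298, 397]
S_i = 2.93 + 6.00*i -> [2.93, 8.93, 14.93, 20.93, 26.93]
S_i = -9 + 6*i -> [-9, -3, 3, 9, 15]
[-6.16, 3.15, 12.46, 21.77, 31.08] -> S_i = -6.16 + 9.31*i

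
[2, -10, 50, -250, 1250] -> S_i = 2*-5^i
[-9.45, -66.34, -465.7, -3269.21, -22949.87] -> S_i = -9.45*7.02^i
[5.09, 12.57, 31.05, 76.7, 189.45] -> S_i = 5.09*2.47^i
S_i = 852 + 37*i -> [852, 889, 926, 963, 1000]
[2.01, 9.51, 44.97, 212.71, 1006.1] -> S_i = 2.01*4.73^i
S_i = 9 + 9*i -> [9, 18, 27, 36, 45]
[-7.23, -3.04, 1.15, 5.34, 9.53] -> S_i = -7.23 + 4.19*i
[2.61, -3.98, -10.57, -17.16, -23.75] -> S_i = 2.61 + -6.59*i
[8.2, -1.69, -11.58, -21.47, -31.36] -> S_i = 8.20 + -9.89*i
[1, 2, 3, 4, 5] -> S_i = 1 + 1*i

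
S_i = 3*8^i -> [3, 24, 192, 1536, 12288]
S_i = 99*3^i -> [99, 297, 891, 2673, 8019]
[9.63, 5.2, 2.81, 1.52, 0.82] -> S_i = 9.63*0.54^i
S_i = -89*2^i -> [-89, -178, -356, -712, -1424]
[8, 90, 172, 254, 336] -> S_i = 8 + 82*i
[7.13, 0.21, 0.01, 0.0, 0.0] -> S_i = 7.13*0.03^i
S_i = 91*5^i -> [91, 455, 2275, 11375, 56875]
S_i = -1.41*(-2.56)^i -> [-1.41, 3.61, -9.24, 23.66, -60.56]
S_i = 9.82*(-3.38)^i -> [9.82, -33.19, 112.19, -379.19, 1281.68]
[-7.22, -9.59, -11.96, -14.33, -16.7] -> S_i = -7.22 + -2.37*i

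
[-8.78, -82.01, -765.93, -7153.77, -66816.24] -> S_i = -8.78*9.34^i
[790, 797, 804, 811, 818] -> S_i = 790 + 7*i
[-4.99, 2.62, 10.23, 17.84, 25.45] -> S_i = -4.99 + 7.61*i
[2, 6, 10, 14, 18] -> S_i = 2 + 4*i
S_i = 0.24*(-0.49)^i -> [0.24, -0.12, 0.06, -0.03, 0.01]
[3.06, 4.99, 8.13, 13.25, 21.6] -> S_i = 3.06*1.63^i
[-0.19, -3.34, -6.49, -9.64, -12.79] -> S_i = -0.19 + -3.15*i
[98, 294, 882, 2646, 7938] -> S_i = 98*3^i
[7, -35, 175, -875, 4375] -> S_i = 7*-5^i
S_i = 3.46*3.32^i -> [3.46, 11.49, 38.14, 126.62, 420.37]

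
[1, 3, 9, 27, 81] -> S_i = 1*3^i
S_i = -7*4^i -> [-7, -28, -112, -448, -1792]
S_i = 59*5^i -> [59, 295, 1475, 7375, 36875]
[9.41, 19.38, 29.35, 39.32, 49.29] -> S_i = 9.41 + 9.97*i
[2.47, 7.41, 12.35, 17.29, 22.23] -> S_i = 2.47 + 4.94*i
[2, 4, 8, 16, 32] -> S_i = 2*2^i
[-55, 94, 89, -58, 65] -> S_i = Random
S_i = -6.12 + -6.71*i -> [-6.12, -12.83, -19.54, -26.25, -32.96]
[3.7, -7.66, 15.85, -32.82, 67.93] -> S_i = 3.70*(-2.07)^i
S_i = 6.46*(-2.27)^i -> [6.46, -14.66, 33.29, -75.56, 171.53]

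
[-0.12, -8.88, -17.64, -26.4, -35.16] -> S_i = -0.12 + -8.76*i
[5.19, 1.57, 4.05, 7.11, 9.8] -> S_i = Random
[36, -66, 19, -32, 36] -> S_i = Random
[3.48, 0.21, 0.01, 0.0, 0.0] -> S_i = 3.48*0.06^i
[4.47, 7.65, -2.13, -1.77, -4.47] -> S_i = Random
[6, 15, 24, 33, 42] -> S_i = 6 + 9*i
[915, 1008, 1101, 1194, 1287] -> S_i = 915 + 93*i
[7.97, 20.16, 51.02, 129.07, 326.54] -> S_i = 7.97*2.53^i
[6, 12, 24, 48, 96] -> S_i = 6*2^i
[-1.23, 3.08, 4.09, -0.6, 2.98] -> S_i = Random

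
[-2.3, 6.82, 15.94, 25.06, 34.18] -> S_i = -2.30 + 9.12*i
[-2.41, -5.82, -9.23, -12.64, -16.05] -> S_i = -2.41 + -3.41*i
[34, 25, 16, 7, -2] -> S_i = 34 + -9*i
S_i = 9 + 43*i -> [9, 52, 95, 138, 181]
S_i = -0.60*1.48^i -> [-0.6, -0.89, -1.31, -1.95, -2.88]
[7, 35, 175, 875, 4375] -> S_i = 7*5^i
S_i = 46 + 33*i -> [46, 79, 112, 145, 178]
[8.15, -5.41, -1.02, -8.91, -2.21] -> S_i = Random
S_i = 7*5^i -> [7, 35, 175, 875, 4375]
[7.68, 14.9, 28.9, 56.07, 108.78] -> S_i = 7.68*1.94^i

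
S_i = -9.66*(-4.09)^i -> [-9.66, 39.51, -161.59, 660.92, -2703.15]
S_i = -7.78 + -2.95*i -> [-7.78, -10.73, -13.68, -16.63, -19.58]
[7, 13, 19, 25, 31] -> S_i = 7 + 6*i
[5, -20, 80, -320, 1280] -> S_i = 5*-4^i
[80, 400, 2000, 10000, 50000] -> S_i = 80*5^i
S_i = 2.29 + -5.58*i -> [2.29, -3.29, -8.87, -14.45, -20.03]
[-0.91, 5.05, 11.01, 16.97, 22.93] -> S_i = -0.91 + 5.96*i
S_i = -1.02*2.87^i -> [-1.02, -2.93, -8.4, -24.11, -69.2]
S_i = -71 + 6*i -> [-71, -65, -59, -53, -47]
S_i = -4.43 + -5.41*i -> [-4.43, -9.84, -15.25, -20.66, -26.07]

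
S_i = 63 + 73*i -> [63, 136, 209, 282, 355]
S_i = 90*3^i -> [90, 270, 810, 2430, 7290]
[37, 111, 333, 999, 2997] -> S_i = 37*3^i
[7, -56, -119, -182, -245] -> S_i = 7 + -63*i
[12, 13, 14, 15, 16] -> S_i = 12 + 1*i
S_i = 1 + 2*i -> [1, 3, 5, 7, 9]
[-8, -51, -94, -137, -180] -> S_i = -8 + -43*i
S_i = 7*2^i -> [7, 14, 28, 56, 112]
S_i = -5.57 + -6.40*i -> [-5.57, -11.97, -18.37, -24.77, -31.17]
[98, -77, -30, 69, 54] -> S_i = Random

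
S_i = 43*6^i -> [43, 258, 1548, 9288, 55728]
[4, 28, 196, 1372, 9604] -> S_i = 4*7^i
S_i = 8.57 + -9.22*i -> [8.57, -0.65, -9.87, -19.09, -28.31]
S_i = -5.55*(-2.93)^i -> [-5.55, 16.26, -47.65, 139.6, -409.04]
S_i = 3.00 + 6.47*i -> [3.0, 9.47, 15.94, 22.41, 28.88]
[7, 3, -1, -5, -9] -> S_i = 7 + -4*i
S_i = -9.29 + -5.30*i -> [-9.29, -14.59, -19.89, -25.19, -30.49]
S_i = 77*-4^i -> [77, -308, 1232, -4928, 19712]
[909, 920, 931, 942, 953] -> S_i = 909 + 11*i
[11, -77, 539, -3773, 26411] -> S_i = 11*-7^i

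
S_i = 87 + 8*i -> [87, 95, 103, 111, 119]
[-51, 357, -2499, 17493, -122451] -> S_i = -51*-7^i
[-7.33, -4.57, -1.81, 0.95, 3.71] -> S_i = -7.33 + 2.76*i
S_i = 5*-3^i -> [5, -15, 45, -135, 405]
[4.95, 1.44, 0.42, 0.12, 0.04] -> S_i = 4.95*0.29^i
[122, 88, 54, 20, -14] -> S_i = 122 + -34*i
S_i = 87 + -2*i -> [87, 85, 83, 81, 79]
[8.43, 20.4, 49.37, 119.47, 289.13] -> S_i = 8.43*2.42^i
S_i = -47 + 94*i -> [-47, 47, 141, 235, 329]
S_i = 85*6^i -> [85, 510, 3060, 18360, 110160]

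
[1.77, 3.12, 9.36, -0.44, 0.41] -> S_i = Random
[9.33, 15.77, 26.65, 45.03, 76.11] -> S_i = 9.33*1.69^i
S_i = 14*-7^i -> [14, -98, 686, -4802, 33614]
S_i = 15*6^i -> [15, 90, 540, 3240, 19440]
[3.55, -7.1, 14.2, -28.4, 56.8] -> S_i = 3.55*(-2.00)^i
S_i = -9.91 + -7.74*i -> [-9.91, -17.65, -25.39, -33.13, -40.87]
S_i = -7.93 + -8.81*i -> [-7.93, -16.74, -25.55, -34.36, -43.17]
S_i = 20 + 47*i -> [20, 67, 114, 161, 208]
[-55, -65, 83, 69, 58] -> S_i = Random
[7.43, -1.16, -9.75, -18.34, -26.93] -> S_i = 7.43 + -8.59*i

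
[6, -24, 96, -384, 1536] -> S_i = 6*-4^i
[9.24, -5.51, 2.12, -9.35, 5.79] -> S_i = Random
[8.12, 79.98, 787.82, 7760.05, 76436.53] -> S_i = 8.12*9.85^i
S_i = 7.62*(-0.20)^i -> [7.62, -1.52, 0.3, -0.06, 0.01]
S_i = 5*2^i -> [5, 10, 20, 40, 80]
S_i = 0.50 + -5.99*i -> [0.5, -5.49, -11.48, -17.47, -23.46]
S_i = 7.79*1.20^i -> [7.79, 9.35, 11.22, 13.46, 16.15]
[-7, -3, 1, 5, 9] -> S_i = -7 + 4*i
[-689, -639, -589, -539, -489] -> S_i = -689 + 50*i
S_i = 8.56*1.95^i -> [8.56, 16.69, 32.55, 63.47, 123.77]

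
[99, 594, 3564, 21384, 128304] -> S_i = 99*6^i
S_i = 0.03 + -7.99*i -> [0.03, -7.96, -15.95, -23.94, -31.93]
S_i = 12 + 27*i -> [12, 39, 66, 93, 120]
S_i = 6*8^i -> [6, 48, 384, 3072, 24576]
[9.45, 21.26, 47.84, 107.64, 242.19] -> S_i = 9.45*2.25^i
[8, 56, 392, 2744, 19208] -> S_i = 8*7^i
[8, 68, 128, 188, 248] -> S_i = 8 + 60*i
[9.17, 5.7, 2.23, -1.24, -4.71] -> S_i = 9.17 + -3.47*i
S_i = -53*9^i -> [-53, -477, -4293, -38637, -347733]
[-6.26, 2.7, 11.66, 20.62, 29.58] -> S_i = -6.26 + 8.96*i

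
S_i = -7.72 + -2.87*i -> [-7.72, -10.59, -13.46, -16.33, -19.2]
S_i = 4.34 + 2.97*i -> [4.34, 7.31, 10.28, 13.25, 16.22]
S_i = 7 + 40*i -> [7, 47, 87, 127, 167]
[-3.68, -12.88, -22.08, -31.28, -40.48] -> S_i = -3.68 + -9.20*i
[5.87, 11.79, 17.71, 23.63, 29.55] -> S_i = 5.87 + 5.92*i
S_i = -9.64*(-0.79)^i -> [-9.64, 7.62, -6.02, 4.75, -3.75]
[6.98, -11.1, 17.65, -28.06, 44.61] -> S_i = 6.98*(-1.59)^i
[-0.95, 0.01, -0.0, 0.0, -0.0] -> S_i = -0.95*(-0.01)^i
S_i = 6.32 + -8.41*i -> [6.32, -2.09, -10.5, -18.91, -27.32]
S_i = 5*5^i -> [5, 25, 125, 625, 3125]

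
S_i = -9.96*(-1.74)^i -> [-9.96, 17.33, -30.15, 52.47, -91.3]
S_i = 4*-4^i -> [4, -16, 64, -256, 1024]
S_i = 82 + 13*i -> [82, 95, 108, 121, 134]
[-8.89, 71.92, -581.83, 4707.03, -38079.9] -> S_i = -8.89*(-8.09)^i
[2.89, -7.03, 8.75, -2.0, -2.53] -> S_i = Random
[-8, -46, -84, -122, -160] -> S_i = -8 + -38*i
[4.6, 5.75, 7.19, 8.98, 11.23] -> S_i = 4.60*1.25^i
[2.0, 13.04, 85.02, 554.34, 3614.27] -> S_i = 2.00*6.52^i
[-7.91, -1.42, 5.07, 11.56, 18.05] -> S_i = -7.91 + 6.49*i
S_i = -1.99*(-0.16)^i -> [-1.99, 0.32, -0.05, 0.01, -0.0]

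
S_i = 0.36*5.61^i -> [0.36, 2.02, 11.33, 63.56, 356.58]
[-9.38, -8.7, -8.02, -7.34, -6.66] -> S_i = -9.38 + 0.68*i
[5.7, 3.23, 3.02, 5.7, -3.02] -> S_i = Random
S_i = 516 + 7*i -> [516, 523, 530, 537, 544]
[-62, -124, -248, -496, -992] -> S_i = -62*2^i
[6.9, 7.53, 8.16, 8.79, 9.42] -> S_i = 6.90 + 0.63*i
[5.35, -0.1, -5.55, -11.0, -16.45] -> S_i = 5.35 + -5.45*i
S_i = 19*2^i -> [19, 38, 76, 152, 304]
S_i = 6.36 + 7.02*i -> [6.36, 13.38, 20.4, 27.42, 34.44]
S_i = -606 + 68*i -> [-606, -538, -470, -402, -334]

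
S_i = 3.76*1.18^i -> [3.76, 4.44, 5.24, 6.18, 7.29]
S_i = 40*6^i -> [40, 240, 1440, 8640, 51840]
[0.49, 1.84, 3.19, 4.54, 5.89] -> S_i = 0.49 + 1.35*i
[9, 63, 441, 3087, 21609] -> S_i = 9*7^i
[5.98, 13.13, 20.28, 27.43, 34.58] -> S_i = 5.98 + 7.15*i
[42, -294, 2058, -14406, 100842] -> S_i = 42*-7^i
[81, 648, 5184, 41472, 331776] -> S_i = 81*8^i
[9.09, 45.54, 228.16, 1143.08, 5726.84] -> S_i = 9.09*5.01^i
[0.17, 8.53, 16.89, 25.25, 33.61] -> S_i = 0.17 + 8.36*i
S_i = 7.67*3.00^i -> [7.67, 23.01, 69.03, 207.09, 621.27]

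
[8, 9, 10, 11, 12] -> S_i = 8 + 1*i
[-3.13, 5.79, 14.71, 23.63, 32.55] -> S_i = -3.13 + 8.92*i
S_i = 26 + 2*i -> [26, 28, 30, 32, 34]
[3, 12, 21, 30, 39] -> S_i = 3 + 9*i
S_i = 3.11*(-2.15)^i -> [3.11, -6.69, 14.38, -30.91, 66.45]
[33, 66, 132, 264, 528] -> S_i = 33*2^i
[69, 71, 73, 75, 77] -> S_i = 69 + 2*i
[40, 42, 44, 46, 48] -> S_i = 40 + 2*i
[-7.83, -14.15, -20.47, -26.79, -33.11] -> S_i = -7.83 + -6.32*i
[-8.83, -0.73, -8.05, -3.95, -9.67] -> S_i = Random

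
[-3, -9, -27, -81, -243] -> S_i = -3*3^i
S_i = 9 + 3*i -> [9, 12, 15, 18, 21]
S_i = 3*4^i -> [3, 12, 48, 192, 768]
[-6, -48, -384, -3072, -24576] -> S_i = -6*8^i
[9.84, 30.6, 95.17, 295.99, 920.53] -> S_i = 9.84*3.11^i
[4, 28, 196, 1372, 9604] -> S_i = 4*7^i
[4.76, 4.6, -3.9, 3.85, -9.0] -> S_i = Random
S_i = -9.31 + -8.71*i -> [-9.31, -18.02, -26.73, -35.44, -44.15]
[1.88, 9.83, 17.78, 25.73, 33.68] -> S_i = 1.88 + 7.95*i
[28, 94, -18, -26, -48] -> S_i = Random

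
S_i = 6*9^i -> [6, 54, 486, 4374, 39366]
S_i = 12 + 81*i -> [12, 93, 174, 255, 336]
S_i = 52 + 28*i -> [52, 80, 108, 136, 164]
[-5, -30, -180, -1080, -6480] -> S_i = -5*6^i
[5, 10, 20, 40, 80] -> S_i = 5*2^i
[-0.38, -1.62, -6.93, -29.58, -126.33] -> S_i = -0.38*4.27^i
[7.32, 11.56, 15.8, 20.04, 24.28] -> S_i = 7.32 + 4.24*i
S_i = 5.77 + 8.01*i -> [5.77, 13.78, 21.79, 29.8, 37.81]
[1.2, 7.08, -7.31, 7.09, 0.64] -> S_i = Random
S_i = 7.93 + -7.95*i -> [7.93, -0.02, -7.97, -15.92, -23.87]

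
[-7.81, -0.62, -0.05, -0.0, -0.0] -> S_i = -7.81*0.08^i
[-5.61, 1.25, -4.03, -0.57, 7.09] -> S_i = Random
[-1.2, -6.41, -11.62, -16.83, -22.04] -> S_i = -1.20 + -5.21*i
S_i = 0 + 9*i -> [0, 9, 18, 27, 36]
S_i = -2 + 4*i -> [-2, 2, 6, 10, 14]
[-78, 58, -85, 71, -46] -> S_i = Random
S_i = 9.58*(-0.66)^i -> [9.58, -6.32, 4.17, -2.75, 1.82]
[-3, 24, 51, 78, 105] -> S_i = -3 + 27*i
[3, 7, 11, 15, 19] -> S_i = 3 + 4*i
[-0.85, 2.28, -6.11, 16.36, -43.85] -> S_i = -0.85*(-2.68)^i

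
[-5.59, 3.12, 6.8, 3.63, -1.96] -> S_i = Random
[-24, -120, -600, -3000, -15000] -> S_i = -24*5^i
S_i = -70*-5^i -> [-70, 350, -1750, 8750, -43750]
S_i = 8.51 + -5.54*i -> [8.51, 2.97, -2.57, -8.11, -13.65]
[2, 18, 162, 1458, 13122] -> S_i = 2*9^i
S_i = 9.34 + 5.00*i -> [9.34, 14.34, 19.34, 24.34, 29.34]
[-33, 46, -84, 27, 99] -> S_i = Random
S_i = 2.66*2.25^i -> [2.66, 5.98, 13.47, 30.3, 68.17]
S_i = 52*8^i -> [52, 416, 3328, 26624, 212992]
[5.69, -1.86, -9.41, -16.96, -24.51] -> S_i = 5.69 + -7.55*i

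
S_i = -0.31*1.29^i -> [-0.31, -0.4, -0.52, -0.67, -0.86]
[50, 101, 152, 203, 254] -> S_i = 50 + 51*i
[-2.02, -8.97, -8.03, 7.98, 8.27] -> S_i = Random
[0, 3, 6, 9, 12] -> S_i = 0 + 3*i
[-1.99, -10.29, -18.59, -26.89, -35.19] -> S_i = -1.99 + -8.30*i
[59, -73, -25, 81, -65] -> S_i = Random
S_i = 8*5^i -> [8, 40, 200, 1000, 5000]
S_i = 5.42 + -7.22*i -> [5.42, -1.8, -9.02, -16.24, -23.46]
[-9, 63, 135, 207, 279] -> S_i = -9 + 72*i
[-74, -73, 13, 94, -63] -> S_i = Random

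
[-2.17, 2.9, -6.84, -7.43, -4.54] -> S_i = Random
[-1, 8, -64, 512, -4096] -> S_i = -1*-8^i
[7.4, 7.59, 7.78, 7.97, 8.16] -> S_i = 7.40 + 0.19*i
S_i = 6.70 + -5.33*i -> [6.7, 1.37, -3.96, -9.29, -14.62]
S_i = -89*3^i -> [-89, -267, -801, -2403, -7209]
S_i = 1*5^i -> [1, 5, 25, 125, 625]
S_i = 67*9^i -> [67, 603, 5427, 48843, 439587]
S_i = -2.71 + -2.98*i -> [-2.71, -5.69, -8.67, -11.65, -14.63]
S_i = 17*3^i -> [17, 51, 153, 459, 1377]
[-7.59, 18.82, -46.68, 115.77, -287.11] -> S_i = -7.59*(-2.48)^i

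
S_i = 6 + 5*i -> [6, 11, 16, 21, 26]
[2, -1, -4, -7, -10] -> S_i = 2 + -3*i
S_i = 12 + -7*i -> [12, 5, -2, -9, -16]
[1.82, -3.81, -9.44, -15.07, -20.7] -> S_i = 1.82 + -5.63*i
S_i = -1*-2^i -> [-1, 2, -4, 8, -16]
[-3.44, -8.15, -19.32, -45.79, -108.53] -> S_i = -3.44*2.37^i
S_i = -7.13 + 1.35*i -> [-7.13, -5.78, -4.43, -3.08, -1.73]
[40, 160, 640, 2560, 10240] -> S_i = 40*4^i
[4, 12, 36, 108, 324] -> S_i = 4*3^i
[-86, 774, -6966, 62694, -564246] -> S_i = -86*-9^i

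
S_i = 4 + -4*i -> [4, 0, -4, -8, -12]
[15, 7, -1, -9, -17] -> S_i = 15 + -8*i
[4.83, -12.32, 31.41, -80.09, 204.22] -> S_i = 4.83*(-2.55)^i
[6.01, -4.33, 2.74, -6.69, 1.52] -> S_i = Random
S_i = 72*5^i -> [72, 360, 1800, 9000, 45000]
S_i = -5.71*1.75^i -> [-5.71, -9.99, -17.49, -30.6, -53.55]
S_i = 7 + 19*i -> [7, 26, 45, 64, 83]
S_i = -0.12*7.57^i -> [-0.12, -0.91, -6.88, -52.06, -394.06]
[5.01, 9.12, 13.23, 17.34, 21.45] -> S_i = 5.01 + 4.11*i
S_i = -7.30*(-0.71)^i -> [-7.3, 5.18, -3.68, 2.61, -1.86]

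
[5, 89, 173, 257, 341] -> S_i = 5 + 84*i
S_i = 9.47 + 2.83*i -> [9.47, 12.3, 15.13, 17.96, 20.79]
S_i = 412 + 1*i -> [412, 413, 414, 415, 416]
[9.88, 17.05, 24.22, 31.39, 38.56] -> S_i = 9.88 + 7.17*i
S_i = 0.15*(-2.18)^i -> [0.15, -0.33, 0.71, -1.55, 3.39]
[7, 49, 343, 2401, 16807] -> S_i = 7*7^i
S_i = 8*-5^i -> [8, -40, 200, -1000, 5000]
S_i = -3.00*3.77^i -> [-3.0, -11.31, -42.64, -160.75, -606.02]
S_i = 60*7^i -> [60, 420, 2940, 20580, 144060]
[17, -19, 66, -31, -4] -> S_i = Random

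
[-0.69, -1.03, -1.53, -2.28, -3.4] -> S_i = -0.69*1.49^i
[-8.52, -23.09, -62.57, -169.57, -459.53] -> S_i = -8.52*2.71^i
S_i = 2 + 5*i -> [2, 7, 12, 17, 22]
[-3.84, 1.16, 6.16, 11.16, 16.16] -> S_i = -3.84 + 5.00*i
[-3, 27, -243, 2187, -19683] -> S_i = -3*-9^i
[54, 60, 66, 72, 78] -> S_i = 54 + 6*i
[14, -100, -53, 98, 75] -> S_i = Random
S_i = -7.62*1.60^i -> [-7.62, -12.19, -19.51, -31.21, -49.94]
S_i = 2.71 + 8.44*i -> [2.71, 11.15, 19.59, 28.03, 36.47]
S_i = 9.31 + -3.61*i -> [9.31, 5.7, 2.09, -1.52, -5.13]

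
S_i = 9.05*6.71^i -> [9.05, 60.73, 407.47, 2734.11, 18345.88]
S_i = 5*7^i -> [5, 35, 245, 1715, 12005]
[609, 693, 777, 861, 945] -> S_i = 609 + 84*i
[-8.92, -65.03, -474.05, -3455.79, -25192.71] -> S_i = -8.92*7.29^i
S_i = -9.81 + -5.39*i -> [-9.81, -15.2, -20.59, -25.98, -31.37]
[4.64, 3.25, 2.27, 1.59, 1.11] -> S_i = 4.64*0.70^i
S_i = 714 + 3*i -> [714, 717, 720, 723, 726]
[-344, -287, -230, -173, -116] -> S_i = -344 + 57*i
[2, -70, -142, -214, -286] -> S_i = 2 + -72*i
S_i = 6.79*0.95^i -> [6.79, 6.45, 6.13, 5.82, 5.53]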